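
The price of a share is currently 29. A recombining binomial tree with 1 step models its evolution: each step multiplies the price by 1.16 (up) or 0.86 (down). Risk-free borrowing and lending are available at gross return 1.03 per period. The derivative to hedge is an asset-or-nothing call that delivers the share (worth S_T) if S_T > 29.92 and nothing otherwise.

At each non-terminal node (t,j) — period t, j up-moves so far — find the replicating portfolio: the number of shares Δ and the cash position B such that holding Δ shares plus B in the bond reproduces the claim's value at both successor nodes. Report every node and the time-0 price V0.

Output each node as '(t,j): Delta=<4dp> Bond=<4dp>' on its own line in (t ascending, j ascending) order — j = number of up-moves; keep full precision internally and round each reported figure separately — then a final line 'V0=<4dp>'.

(0,0): Delta=3.8667 Bond=-93.6259
V0=18.5074

Risk-neutral probability p* = (R−d)/(u−d) = (1.03−0.86)/(1.16−0.86) = 0.5667.
Terminal payoffs: V(1,0)=0.0000, V(1,1)=33.6400
  t=0,j=0: stock 29.0000 → up 33.6400 (V=33.6400), down 24.9400 (V=0.0000). Price 18.5074; hedge Δ=3.8667, bond B=-93.6259.
Self-financing check: at every node Δ·S+B equals the discounted successor values.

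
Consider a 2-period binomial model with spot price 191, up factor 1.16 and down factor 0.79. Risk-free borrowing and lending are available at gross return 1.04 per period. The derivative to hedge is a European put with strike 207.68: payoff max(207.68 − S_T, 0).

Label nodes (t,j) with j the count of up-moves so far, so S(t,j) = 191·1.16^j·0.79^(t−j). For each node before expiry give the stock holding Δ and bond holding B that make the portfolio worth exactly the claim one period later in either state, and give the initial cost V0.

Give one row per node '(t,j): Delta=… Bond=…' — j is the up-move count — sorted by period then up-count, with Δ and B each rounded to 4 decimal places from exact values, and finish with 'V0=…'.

(0,0): Delta=-0.5465 Bond=126.2151
(1,0): Delta=-1.0000 Bond=199.6923
(1,1): Delta=-0.3983 Bond=98.4179
V0=21.8336

Risk-neutral probability p* = (R−d)/(u−d) = (1.04−0.79)/(1.16−0.79) = 0.6757.
Payoff layer (t=2): V(2,0)=88.4769, V(2,1)=32.6476, V(2,2)=0.0000
Node (1,0) S=150.8900: V=(p*·32.6476+(1−p*)·88.4769)/1.04=48.8023; Δ=(32.6476−88.4769)/(175.0324−119.2031)=-1.0000; B=V−Δ·S=199.6923
Node (1,1) S=221.5600: V=(p*·0.0000+(1−p*)·32.6476)/1.04=10.1812; Δ=(0.0000−32.6476)/(257.0096−175.0324)=-0.3983; B=V−Δ·S=98.4179
Node (0,0) S=191.0000: V=(p*·10.1812+(1−p*)·48.8023)/1.04=21.8336; Δ=(10.1812−48.8023)/(221.5600−150.8900)=-0.5465; B=V−Δ·S=126.2151
Each (Δ,B) replicates both successor values, so the strategy is self-financing and V0 is arbitrage-free.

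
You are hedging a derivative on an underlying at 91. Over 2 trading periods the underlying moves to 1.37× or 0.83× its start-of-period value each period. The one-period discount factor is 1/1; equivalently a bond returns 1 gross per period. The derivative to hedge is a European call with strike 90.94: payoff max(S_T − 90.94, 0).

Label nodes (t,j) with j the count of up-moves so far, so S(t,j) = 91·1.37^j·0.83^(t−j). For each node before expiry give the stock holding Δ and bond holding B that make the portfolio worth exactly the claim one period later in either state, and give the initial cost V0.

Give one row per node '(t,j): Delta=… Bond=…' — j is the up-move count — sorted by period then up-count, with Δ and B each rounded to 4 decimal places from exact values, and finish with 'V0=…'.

Risk-neutral probability p* = (R−d)/(u−d) = (1−0.83)/(1.37−0.83) = 0.3148.
Terminal payoffs: V(2,0)=0.0000, V(2,1)=12.5361, V(2,2)=79.8579
  t=1,j=0: stock 75.5300 → up 103.4761 (V=12.5361), down 62.6899 (V=0.0000). Price 3.9466; hedge Δ=0.3074, bond B=-19.2684.
  t=1,j=1: stock 124.6700 → up 170.7979 (V=79.8579), down 103.4761 (V=12.5361). Price 33.7300; hedge Δ=1.0000, bond B=-90.9400.
  t=0,j=0: stock 91.0000 → up 124.6700 (V=33.7300), down 75.5300 (V=3.9466). Price 13.3228; hedge Δ=0.6061, bond B=-41.8317.
Each (Δ,B) replicates both successor values, so the strategy is self-financing and V0 is arbitrage-free.

(0,0): Delta=0.6061 Bond=-41.8317
(1,0): Delta=0.3074 Bond=-19.2685
(1,1): Delta=1.0000 Bond=-90.9400
V0=13.3228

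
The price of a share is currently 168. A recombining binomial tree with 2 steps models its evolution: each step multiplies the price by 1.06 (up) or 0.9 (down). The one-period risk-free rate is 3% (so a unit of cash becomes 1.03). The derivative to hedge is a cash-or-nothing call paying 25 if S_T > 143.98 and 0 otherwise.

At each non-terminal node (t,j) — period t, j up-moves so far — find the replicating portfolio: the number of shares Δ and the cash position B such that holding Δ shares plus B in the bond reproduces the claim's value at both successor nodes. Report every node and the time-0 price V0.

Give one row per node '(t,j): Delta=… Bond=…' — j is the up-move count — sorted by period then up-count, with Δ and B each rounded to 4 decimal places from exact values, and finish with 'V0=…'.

(0,0): Delta=0.1693 Bond=-5.7071
(1,0): Delta=1.0334 Bond=-136.5291
(1,1): Delta=0.0000 Bond=24.2718
V0=22.7364

The replicating-portfolio and risk-neutral prices coincide; use p* = (1.03−0.9)/(1.06−0.9) = 0.8125 for the latter.
At expiry t=2: V(2,0)=0.0000, V(2,1)=25.0000, V(2,2)=25.0000
  t=1,j=0: stock 151.2000 → up 160.2720 (V=25.0000), down 136.0800 (V=0.0000). Price 19.7209; hedge Δ=1.0334, bond B=-136.5291.
  t=1,j=1: stock 178.0800 → up 188.7648 (V=25.0000), down 160.2720 (V=25.0000). Price 24.2718; hedge Δ=0.0000, bond B=24.2718.
  t=0,j=0: stock 168.0000 → up 178.0800 (V=24.2718), down 151.2000 (V=19.7209). Price 22.7364; hedge Δ=0.1693, bond B=-5.7071.
The time-0 hedge costs 22.7364, which is the no-arbitrage price.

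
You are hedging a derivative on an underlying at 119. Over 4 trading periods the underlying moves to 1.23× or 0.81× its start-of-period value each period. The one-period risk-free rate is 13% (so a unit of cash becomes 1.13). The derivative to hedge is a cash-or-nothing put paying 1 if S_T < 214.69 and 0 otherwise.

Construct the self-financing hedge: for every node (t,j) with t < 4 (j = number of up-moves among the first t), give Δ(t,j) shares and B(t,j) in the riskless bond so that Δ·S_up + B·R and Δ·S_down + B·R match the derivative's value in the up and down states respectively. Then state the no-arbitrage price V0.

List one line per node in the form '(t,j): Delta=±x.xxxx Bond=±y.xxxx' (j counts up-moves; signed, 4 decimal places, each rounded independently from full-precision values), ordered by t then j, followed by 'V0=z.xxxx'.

(0,0): Delta=-0.0061 Bond=1.1365
(1,0): Delta=0.0000 Bond=0.6931
(1,1): Delta=-0.0074 Bond=1.4689
(2,0): Delta=0.0000 Bond=0.7831
(2,1): Delta=0.0000 Bond=0.7831
(2,2): Delta=-0.0089 Bond=1.9339
(3,0): Delta=0.0000 Bond=0.8850
(3,1): Delta=0.0000 Bond=0.8850
(3,2): Delta=0.0000 Bond=0.8850
(3,3): Delta=-0.0108 Bond=2.5917
V0=0.4066

No-arbitrage ⇒ martingale measure with p* = (R−d)/(u−d) = 0.7619.
At expiry t=4: V(4,0)=1.0000, V(4,1)=1.0000, V(4,2)=1.0000, V(4,3)=1.0000, V(4,4)=0.0000
  t=3,j=0: stock 63.2415 → up 77.7870 (V=1.0000), down 51.2256 (V=1.0000). Price 0.8850; hedge Δ=0.0000, bond B=0.8850.
  t=3,j=1: stock 96.0334 → up 118.1210 (V=1.0000), down 77.7870 (V=1.0000). Price 0.8850; hedge Δ=0.0000, bond B=0.8850.
  t=3,j=2: stock 145.8284 → up 179.3690 (V=1.0000), down 118.1210 (V=1.0000). Price 0.8850; hedge Δ=0.0000, bond B=0.8850.
  t=3,j=3: stock 221.4432 → up 272.3751 (V=0.0000), down 179.3690 (V=1.0000). Price 0.2107; hedge Δ=-0.0108, bond B=2.5917.
  t=2,j=0: stock 78.0759 → up 96.0334 (V=0.8850), down 63.2415 (V=0.8850). Price 0.7831; hedge Δ=0.0000, bond B=0.7831.
  t=2,j=1: stock 118.5597 → up 145.8284 (V=0.8850), down 96.0334 (V=0.8850). Price 0.7831; hedge Δ=0.0000, bond B=0.7831.
  t=2,j=2: stock 180.0351 → up 221.4432 (V=0.2107), down 145.8284 (V=0.8850). Price 0.3285; hedge Δ=-0.0089, bond B=1.9339.
  t=1,j=0: stock 96.3900 → up 118.5597 (V=0.7831), down 78.0759 (V=0.7831). Price 0.6931; hedge Δ=0.0000, bond B=0.6931.
  t=1,j=1: stock 146.3700 → up 180.0351 (V=0.3285), down 118.5597 (V=0.7831). Price 0.3865; hedge Δ=-0.0074, bond B=1.4689.
  t=0,j=0: stock 119.0000 → up 146.3700 (V=0.3865), down 96.3900 (V=0.6931). Price 0.4066; hedge Δ=-0.0061, bond B=1.1365.
Check: Δ(0,0)·S0 + B(0,0) = 0.4066 = V0.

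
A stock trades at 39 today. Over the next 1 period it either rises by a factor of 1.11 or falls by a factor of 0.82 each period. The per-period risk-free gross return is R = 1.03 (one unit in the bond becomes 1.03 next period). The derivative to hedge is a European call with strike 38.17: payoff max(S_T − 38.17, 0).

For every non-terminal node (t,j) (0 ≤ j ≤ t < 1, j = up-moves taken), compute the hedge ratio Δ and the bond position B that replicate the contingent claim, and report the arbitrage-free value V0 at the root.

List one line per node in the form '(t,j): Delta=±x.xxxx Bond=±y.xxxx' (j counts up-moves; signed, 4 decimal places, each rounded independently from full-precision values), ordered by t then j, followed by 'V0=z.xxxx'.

Since d<R<u, set p* = (R−d)/(u−d) = 0.7241; price each node as the discounted p*-expectation of its children.
Terminal values V(1,·): V(1,0)=0.0000, V(1,1)=5.1200
Node (0,0) S=39.0000: V=(p*·5.1200+(1−p*)·0.0000)/1.03=3.5996; Δ=(5.1200−0.0000)/(43.2900−31.9800)=0.4527; B=V−Δ·S=-14.0556
Self-financing check: at every node Δ·S+B equals the discounted successor values.

(0,0): Delta=0.4527 Bond=-14.0556
V0=3.5996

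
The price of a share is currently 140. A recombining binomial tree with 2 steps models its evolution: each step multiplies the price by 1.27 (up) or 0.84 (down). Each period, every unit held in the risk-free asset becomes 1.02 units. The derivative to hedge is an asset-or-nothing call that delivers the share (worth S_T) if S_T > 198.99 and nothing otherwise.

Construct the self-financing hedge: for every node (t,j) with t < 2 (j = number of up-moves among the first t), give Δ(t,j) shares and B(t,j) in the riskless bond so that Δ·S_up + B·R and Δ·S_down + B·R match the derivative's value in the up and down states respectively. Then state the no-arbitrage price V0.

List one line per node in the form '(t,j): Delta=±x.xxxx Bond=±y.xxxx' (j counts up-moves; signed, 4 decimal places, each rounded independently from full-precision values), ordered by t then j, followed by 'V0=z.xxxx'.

No-arbitrage ⇒ martingale measure with p* = (R−d)/(u−d) = 0.4186.
At expiry t=2: V(2,0)=0.0000, V(2,1)=0.0000, V(2,2)=225.8060
  t=1,j=0: stock 117.6000 → up 149.3520 (V=0.0000), down 98.7840 (V=0.0000). Price 0.0000; hedge Δ=0.0000, bond B=0.0000.
  t=1,j=1: stock 177.8000 → up 225.8060 (V=225.8060), down 149.3520 (V=0.0000). Price 92.6700; hedge Δ=2.9535, bond B=-432.4602.
  t=0,j=0: stock 140.0000 → up 177.8000 (V=92.6700), down 117.6000 (V=0.0000). Price 38.0315; hedge Δ=1.5394, bond B=-177.4802.
Each (Δ,B) replicates both successor values, so the strategy is self-financing and V0 is arbitrage-free.

(0,0): Delta=1.5394 Bond=-177.4802
(1,0): Delta=0.0000 Bond=0.0000
(1,1): Delta=2.9535 Bond=-432.4602
V0=38.0315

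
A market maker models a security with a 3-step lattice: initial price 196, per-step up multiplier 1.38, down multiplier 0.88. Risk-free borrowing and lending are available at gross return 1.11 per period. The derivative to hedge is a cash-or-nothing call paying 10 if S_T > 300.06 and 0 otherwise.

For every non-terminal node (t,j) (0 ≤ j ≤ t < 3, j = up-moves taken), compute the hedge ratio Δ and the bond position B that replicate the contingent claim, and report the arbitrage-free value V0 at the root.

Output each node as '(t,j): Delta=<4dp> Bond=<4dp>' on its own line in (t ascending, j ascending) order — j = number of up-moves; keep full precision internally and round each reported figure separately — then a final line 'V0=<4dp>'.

(0,0): Delta=0.0411 Bond=-4.8461
(1,0): Delta=0.0481 Bond=-6.5709
(1,1): Delta=0.0360 Bond=-3.9802
(2,0): Delta=0.0000 Bond=0.0000
(2,1): Delta=0.0840 Bond=-15.8559
(2,2): Delta=0.0000 Bond=9.0090
V0=3.2182

No-arbitrage ⇒ martingale measure with p* = (R−d)/(u−d) = 0.4600.
Terminal values V(3,·): V(3,0)=0.0000, V(3,1)=0.0000, V(3,2)=10.0000, V(3,3)=10.0000
  t=2,j=0: stock 151.7824 → up 209.4597 (V=0.0000), down 133.5685 (V=0.0000). Price 0.0000; hedge Δ=0.0000, bond B=0.0000.
  t=2,j=1: stock 238.0224 → up 328.4709 (V=10.0000), down 209.4597 (V=0.0000). Price 4.1441; hedge Δ=0.0840, bond B=-15.8559.
  t=2,j=2: stock 373.2624 → up 515.1021 (V=10.0000), down 328.4709 (V=10.0000). Price 9.0090; hedge Δ=0.0000, bond B=9.0090.
  t=1,j=0: stock 172.4800 → up 238.0224 (V=4.1441), down 151.7824 (V=0.0000). Price 1.7174; hedge Δ=0.0481, bond B=-6.5709.
  t=1,j=1: stock 270.4800 → up 373.2624 (V=9.0090), down 238.0224 (V=4.1441). Price 5.7495; hedge Δ=0.0360, bond B=-3.9802.
  t=0,j=0: stock 196.0000 → up 270.4800 (V=5.7495), down 172.4800 (V=1.7174). Price 3.2182; hedge Δ=0.0411, bond B=-4.8461.
Root portfolio cost Δ·196+B reproduces V0=3.2182.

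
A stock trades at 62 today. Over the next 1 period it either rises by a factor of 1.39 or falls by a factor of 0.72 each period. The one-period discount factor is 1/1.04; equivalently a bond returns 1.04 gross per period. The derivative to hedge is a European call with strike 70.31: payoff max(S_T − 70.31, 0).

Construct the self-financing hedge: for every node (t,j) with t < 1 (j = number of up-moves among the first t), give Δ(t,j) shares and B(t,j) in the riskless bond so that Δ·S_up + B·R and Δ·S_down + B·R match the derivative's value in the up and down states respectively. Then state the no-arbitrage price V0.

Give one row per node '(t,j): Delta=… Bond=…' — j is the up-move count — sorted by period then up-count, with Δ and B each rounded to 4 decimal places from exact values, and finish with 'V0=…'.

Risk-neutral probability p* = (R−d)/(u−d) = (1.04−0.72)/(1.39−0.72) = 0.4776.
At expiry t=1: V(1,0)=0.0000, V(1,1)=15.8700
Node (0,0) S=62.0000: V=(p*·15.8700+(1−p*)·0.0000)/1.04=7.2882; Δ=(15.8700−0.0000)/(86.1800−44.6400)=0.3820; B=V−Δ·S=-16.3984
Each (Δ,B) replicates both successor values, so the strategy is self-financing and V0 is arbitrage-free.

(0,0): Delta=0.3820 Bond=-16.3984
V0=7.2882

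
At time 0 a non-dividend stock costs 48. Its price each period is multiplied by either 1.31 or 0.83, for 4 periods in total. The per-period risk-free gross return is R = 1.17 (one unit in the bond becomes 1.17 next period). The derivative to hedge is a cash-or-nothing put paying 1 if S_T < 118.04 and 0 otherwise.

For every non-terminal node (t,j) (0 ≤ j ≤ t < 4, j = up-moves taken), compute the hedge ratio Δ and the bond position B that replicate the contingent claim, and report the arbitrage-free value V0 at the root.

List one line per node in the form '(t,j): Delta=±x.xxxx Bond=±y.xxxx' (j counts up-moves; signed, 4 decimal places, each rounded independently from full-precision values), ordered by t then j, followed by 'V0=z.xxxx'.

Since d<R<u, set p* = (R−d)/(u−d) = 0.7083; price each node as the discounted p*-expectation of its children.
Terminal payoffs: V(4,0)=1.0000, V(4,1)=1.0000, V(4,2)=1.0000, V(4,3)=1.0000, V(4,4)=0.0000
  t=3,j=0: stock 27.4458 → up 35.9540 (V=1.0000), down 22.7800 (V=1.0000). Price 0.8547; hedge Δ=0.0000, bond B=0.8547.
  t=3,j=1: stock 43.3180 → up 56.7466 (V=1.0000), down 35.9540 (V=1.0000). Price 0.8547; hedge Δ=0.0000, bond B=0.8547.
  t=3,j=2: stock 68.3694 → up 89.5639 (V=1.0000), down 56.7466 (V=1.0000). Price 0.8547; hedge Δ=0.0000, bond B=0.8547.
  t=3,j=3: stock 107.9084 → up 141.3600 (V=0.0000), down 89.5639 (V=1.0000). Price 0.2493; hedge Δ=-0.0193, bond B=2.3326.
  t=2,j=0: stock 33.0672 → up 43.3180 (V=0.8547), down 27.4458 (V=0.8547). Price 0.7305; hedge Δ=0.0000, bond B=0.7305.
  t=2,j=1: stock 52.1904 → up 68.3694 (V=0.8547), down 43.3180 (V=0.8547). Price 0.7305; hedge Δ=0.0000, bond B=0.7305.
  t=2,j=2: stock 82.3728 → up 107.9084 (V=0.2493), down 68.3694 (V=0.8547). Price 0.3640; hedge Δ=-0.0153, bond B=1.6253.
  t=1,j=0: stock 39.8400 → up 52.1904 (V=0.7305), down 33.0672 (V=0.7305). Price 0.6244; hedge Δ=0.0000, bond B=0.6244.
  t=1,j=1: stock 62.8800 → up 82.3728 (V=0.3640), down 52.1904 (V=0.7305). Price 0.4025; hedge Δ=-0.0121, bond B=1.1661.
  t=0,j=0: stock 48.0000 → up 62.8800 (V=0.4025), down 39.8400 (V=0.6244). Price 0.3993; hedge Δ=-0.0096, bond B=0.8616.
Each (Δ,B) replicates both successor values, so the strategy is self-financing and V0 is arbitrage-free.

(0,0): Delta=-0.0096 Bond=0.8616
(1,0): Delta=0.0000 Bond=0.6244
(1,1): Delta=-0.0121 Bond=1.1661
(2,0): Delta=0.0000 Bond=0.7305
(2,1): Delta=0.0000 Bond=0.7305
(2,2): Delta=-0.0153 Bond=1.6253
(3,0): Delta=0.0000 Bond=0.8547
(3,1): Delta=0.0000 Bond=0.8547
(3,2): Delta=0.0000 Bond=0.8547
(3,3): Delta=-0.0193 Bond=2.3326
V0=0.3993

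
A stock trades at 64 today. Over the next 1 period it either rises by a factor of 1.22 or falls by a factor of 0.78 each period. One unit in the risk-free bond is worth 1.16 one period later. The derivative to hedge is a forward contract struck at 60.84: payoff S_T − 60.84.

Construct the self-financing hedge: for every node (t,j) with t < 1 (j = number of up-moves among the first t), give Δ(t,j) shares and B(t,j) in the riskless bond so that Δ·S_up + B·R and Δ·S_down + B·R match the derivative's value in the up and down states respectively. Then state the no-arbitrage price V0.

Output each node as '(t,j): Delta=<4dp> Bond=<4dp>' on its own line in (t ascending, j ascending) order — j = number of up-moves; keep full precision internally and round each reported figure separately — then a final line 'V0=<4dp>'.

Risk-neutral probability p* = (R−d)/(u−d) = (1.16−0.78)/(1.22−0.78) = 0.8636.
At expiry t=1: V(1,0)=-10.9200, V(1,1)=17.2400
(0,0): S=64.0000. Δ = (V_up−V_dn)/(S_up−S_dn) = (17.2400−-10.9200)/(78.0800−49.9200) = 1.0000. V = [p*·17.2400 + (1−p*)·-10.9200]/1.16 = 11.5517. B = V − Δ·S = -52.4483.
The time-0 hedge costs 11.5517, which is the no-arbitrage price.

(0,0): Delta=1.0000 Bond=-52.4483
V0=11.5517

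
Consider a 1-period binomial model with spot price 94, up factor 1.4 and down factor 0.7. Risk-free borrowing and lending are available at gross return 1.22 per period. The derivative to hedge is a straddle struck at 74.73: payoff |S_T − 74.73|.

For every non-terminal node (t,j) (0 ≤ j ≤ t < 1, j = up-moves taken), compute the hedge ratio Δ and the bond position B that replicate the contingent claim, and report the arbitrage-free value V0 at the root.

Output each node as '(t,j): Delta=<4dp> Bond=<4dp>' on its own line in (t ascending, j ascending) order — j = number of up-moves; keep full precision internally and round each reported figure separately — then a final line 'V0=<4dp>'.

(0,0): Delta=0.7286 Bond=-31.9754
V0=36.5103

Risk-neutral probability p* = (R−d)/(u−d) = (1.22−0.7)/(1.4−0.7) = 0.7429.
Payoff layer (t=1): V(1,0)=8.9300, V(1,1)=56.8700
(0,0): S=94.0000. Δ = (V_up−V_dn)/(S_up−S_dn) = (56.8700−8.9300)/(131.6000−65.8000) = 0.7286. V = [p*·56.8700 + (1−p*)·8.9300]/1.22 = 36.5103. B = V − Δ·S = -31.9754.
Each (Δ,B) replicates both successor values, so the strategy is self-financing and V0 is arbitrage-free.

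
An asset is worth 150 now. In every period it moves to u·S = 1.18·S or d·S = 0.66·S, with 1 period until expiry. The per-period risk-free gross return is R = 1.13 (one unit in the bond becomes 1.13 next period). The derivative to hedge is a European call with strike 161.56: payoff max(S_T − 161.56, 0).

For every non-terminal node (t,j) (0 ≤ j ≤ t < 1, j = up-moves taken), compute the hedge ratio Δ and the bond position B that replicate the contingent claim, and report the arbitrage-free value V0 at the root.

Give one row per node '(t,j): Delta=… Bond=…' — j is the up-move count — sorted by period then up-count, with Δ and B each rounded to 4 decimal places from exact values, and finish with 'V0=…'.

(0,0): Delta=0.1979 Bond=-17.3424
V0=12.3499

Risk-neutral probability p* = (R−d)/(u−d) = (1.13−0.66)/(1.18−0.66) = 0.9038.
At expiry t=1: V(1,0)=0.0000, V(1,1)=15.4400
Node (0,0) S=150.0000: V=(p*·15.4400+(1−p*)·0.0000)/1.13=12.3499; Δ=(15.4400−0.0000)/(177.0000−99.0000)=0.1979; B=V−Δ·S=-17.3424
Check: Δ(0,0)·S0 + B(0,0) = 12.3499 = V0.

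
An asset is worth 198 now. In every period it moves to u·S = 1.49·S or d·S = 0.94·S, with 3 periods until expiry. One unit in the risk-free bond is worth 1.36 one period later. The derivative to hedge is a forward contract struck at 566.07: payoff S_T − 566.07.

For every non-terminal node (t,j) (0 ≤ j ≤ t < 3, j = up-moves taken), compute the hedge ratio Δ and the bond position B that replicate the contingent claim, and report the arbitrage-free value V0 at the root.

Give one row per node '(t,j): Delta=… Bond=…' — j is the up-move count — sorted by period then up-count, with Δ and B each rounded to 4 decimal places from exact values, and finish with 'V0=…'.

(0,0): Delta=1.0000 Bond=-225.0367
(1,0): Delta=1.0000 Bond=-306.0500
(1,1): Delta=1.0000 Bond=-306.0500
(2,0): Delta=1.0000 Bond=-416.2279
(2,1): Delta=1.0000 Bond=-416.2279
(2,2): Delta=1.0000 Bond=-416.2279
V0=-27.0367

Since d<R<u, set p* = (R−d)/(u−d) = 0.7636; price each node as the discounted p*-expectation of its children.
Terminal payoffs: V(3,0)=-401.6144, V(3,1)=-305.3903, V(3,2)=-152.8650, V(3,3)=88.9039
Node (2,0) S=174.9528: V=(p*·-305.3903+(1−p*)·-401.6144)/1.36=-241.2751; Δ=(-305.3903−-401.6144)/(260.6797−164.4556)=1.0000; B=V−Δ·S=-416.2279
Node (2,1) S=277.3188: V=(p*·-152.8650+(1−p*)·-305.3903)/1.36=-138.9091; Δ=(-152.8650−-305.3903)/(413.2050−260.6797)=1.0000; B=V−Δ·S=-416.2279
Node (2,2) S=439.5798: V=(p*·88.9039+(1−p*)·-152.8650)/1.36=23.3519; Δ=(88.9039−-152.8650)/(654.9739−413.2050)=1.0000; B=V−Δ·S=-416.2279
Node (1,0) S=186.1200: V=(p*·-138.9091+(1−p*)·-241.2751)/1.36=-119.9300; Δ=(-138.9091−-241.2751)/(277.3188−174.9528)=1.0000; B=V−Δ·S=-306.0500
Node (1,1) S=295.0200: V=(p*·23.3519+(1−p*)·-138.9091)/1.36=-11.0300; Δ=(23.3519−-138.9091)/(439.5798−277.3188)=1.0000; B=V−Δ·S=-306.0500
Node (0,0) S=198.0000: V=(p*·-11.0300+(1−p*)·-119.9300)/1.36=-27.0367; Δ=(-11.0300−-119.9300)/(295.0200−186.1200)=1.0000; B=V−Δ·S=-225.0367
Each (Δ,B) replicates both successor values, so the strategy is self-financing and V0 is arbitrage-free.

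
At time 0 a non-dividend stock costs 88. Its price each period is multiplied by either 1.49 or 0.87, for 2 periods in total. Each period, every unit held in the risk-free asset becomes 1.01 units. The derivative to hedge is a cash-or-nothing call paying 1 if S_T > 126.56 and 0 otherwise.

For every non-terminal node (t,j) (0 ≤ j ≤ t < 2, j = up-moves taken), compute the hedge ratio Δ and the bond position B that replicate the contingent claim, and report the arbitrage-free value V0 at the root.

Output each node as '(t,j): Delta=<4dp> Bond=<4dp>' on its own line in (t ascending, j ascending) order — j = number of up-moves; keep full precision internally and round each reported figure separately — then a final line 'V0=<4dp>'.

Under the risk-neutral measure, an up-move has probability p* = (R−d)/(u−d) = 0.2258 and values discount at R = 1.01.
Terminal payoffs: V(2,0)=0.0000, V(2,1)=0.0000, V(2,2)=1.0000
  t=1,j=0: stock 76.5600 → up 114.0744 (V=0.0000), down 66.6072 (V=0.0000). Price 0.0000; hedge Δ=0.0000, bond B=0.0000.
  t=1,j=1: stock 131.1200 → up 195.3688 (V=1.0000), down 114.0744 (V=0.0000). Price 0.2236; hedge Δ=0.0123, bond B=-1.3893.
  t=0,j=0: stock 88.0000 → up 131.1200 (V=0.2236), down 76.5600 (V=0.0000). Price 0.0500; hedge Δ=0.0041, bond B=-0.3106.
Root portfolio cost Δ·88+B reproduces V0=0.0500.

(0,0): Delta=0.0041 Bond=-0.3106
(1,0): Delta=0.0000 Bond=0.0000
(1,1): Delta=0.0123 Bond=-1.3893
V0=0.0500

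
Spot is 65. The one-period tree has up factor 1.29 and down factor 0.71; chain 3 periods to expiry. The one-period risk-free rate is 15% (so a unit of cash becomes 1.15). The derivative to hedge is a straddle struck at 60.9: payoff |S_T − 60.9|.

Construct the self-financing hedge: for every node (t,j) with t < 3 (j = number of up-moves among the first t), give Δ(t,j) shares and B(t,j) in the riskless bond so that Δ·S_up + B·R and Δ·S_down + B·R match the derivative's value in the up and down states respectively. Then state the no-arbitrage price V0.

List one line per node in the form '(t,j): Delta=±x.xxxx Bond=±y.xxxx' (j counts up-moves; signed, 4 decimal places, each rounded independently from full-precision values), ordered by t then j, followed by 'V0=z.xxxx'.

(0,0): Delta=0.6819 Bond=-15.4197
(1,0): Delta=-0.2164 Bond=23.7218
(1,1): Delta=0.8392 Bond=-30.9227
(2,0): Delta=-1.0000 Bond=52.9565
(2,1): Delta=-0.0791 Bond=19.1102
(2,2): Delta=1.0000 Bond=-52.9565
V0=28.9021

Under the risk-neutral measure, an up-move has probability p* = (R−d)/(u−d) = 0.7586 and values discount at R = 1.15.
At expiry t=3: V(3,0)=37.6358, V(3,1)=18.6312, V(3,2)=15.8982, V(3,3)=78.6348
(2,0): S=32.7665. Δ = (V_up−V_dn)/(S_up−S_dn) = (18.6312−37.6358)/(42.2688−23.2642) = -1.0000. V = [p*·18.6312 + (1−p*)·37.6358]/1.15 = 20.1900. B = V − Δ·S = 52.9565.
(2,1): S=59.5335. Δ = (V_up−V_dn)/(S_up−S_dn) = (15.8982−18.6312)/(76.7982−42.2688) = -0.0791. V = [p*·15.8982 + (1−p*)·18.6312]/1.15 = 14.3982. B = V − Δ·S = 19.1102.
(2,2): S=108.1665. Δ = (V_up−V_dn)/(S_up−S_dn) = (78.6348−15.8982)/(139.5348−76.7982) = 1.0000. V = [p*·78.6348 + (1−p*)·15.8982]/1.15 = 55.2100. B = V − Δ·S = -52.9565.
(1,0): S=46.1500. Δ = (V_up−V_dn)/(S_up−S_dn) = (14.3982−20.1900)/(59.5335−32.7665) = -0.2164. V = [p*·14.3982 + (1−p*)·20.1900]/1.15 = 13.7358. B = V − Δ·S = 23.7218.
(1,1): S=83.8500. Δ = (V_up−V_dn)/(S_up−S_dn) = (55.2100−14.3982)/(108.1665−59.5335) = 0.8392. V = [p*·55.2100 + (1−p*)·14.3982]/1.15 = 39.4425. B = V − Δ·S = -30.9227.
(0,0): S=65.0000. Δ = (V_up−V_dn)/(S_up−S_dn) = (39.4425−13.7358)/(83.8500−46.1500) = 0.6819. V = [p*·39.4425 + (1−p*)·13.7358]/1.15 = 28.9021. B = V − Δ·S = -15.4197.
Check: Δ(0,0)·S0 + B(0,0) = 28.9021 = V0.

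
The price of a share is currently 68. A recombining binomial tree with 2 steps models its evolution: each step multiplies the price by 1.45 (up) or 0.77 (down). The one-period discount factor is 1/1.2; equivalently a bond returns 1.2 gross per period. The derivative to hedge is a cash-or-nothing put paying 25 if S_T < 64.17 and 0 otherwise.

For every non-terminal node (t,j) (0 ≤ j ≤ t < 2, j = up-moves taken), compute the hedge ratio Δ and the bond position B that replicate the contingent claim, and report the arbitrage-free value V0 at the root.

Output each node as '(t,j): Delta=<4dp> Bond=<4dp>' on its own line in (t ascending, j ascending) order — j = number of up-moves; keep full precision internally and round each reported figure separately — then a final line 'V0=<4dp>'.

No-arbitrage ⇒ martingale measure with p* = (R−d)/(u−d) = 0.6324.
Terminal values V(2,·): V(2,0)=25.0000, V(2,1)=0.0000, V(2,2)=0.0000
  t=1,j=0: stock 52.3600 → up 75.9220 (V=0.0000), down 40.3172 (V=25.0000). Price 7.6593; hedge Δ=-0.7022, bond B=44.4240.
  t=1,j=1: stock 98.6000 → up 142.9700 (V=0.0000), down 75.9220 (V=0.0000). Price 0.0000; hedge Δ=0.0000, bond B=0.0000.
  t=0,j=0: stock 68.0000 → up 98.6000 (V=0.0000), down 52.3600 (V=7.6593). Price 2.3466; hedge Δ=-0.1656, bond B=13.6103.
Root portfolio cost Δ·68+B reproduces V0=2.3466.

(0,0): Delta=-0.1656 Bond=13.6103
(1,0): Delta=-0.7022 Bond=44.4240
(1,1): Delta=0.0000 Bond=0.0000
V0=2.3466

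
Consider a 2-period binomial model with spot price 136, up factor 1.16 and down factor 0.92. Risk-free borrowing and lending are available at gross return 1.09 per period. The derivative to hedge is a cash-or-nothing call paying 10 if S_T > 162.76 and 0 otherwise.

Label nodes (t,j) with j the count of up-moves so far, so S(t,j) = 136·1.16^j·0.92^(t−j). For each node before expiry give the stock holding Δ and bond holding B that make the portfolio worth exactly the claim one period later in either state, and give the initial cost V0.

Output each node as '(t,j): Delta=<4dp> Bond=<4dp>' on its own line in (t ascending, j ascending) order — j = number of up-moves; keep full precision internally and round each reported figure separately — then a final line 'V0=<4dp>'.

(0,0): Delta=0.1991 Bond=-22.8539
(1,0): Delta=0.0000 Bond=0.0000
(1,1): Delta=0.2641 Bond=-35.1682
V0=4.2230

The replicating-portfolio and risk-neutral prices coincide; use p* = (1.09−0.92)/(1.16−0.92) = 0.7083 for the latter.
At expiry t=2: V(2,0)=0.0000, V(2,1)=0.0000, V(2,2)=10.0000
  t=1,j=0: stock 125.1200 → up 145.1392 (V=0.0000), down 115.1104 (V=0.0000). Price 0.0000; hedge Δ=0.0000, bond B=0.0000.
  t=1,j=1: stock 157.7600 → up 183.0016 (V=10.0000), down 145.1392 (V=0.0000). Price 6.4985; hedge Δ=0.2641, bond B=-35.1682.
  t=0,j=0: stock 136.0000 → up 157.7600 (V=6.4985), down 125.1200 (V=0.0000). Price 4.2230; hedge Δ=0.1991, bond B=-22.8539.
Root portfolio cost Δ·136+B reproduces V0=4.2230.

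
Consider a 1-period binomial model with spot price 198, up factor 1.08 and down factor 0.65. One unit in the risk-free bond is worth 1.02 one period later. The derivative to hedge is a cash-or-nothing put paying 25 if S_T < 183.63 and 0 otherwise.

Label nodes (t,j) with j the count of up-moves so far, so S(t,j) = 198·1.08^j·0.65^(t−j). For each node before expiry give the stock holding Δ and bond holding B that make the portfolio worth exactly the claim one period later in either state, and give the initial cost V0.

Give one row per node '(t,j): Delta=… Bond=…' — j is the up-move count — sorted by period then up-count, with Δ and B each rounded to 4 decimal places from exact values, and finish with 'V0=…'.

(0,0): Delta=-0.2936 Bond=61.5595
V0=3.4200

Under the risk-neutral measure, an up-move has probability p* = (R−d)/(u−d) = 0.8605 and values discount at R = 1.02.
Terminal payoffs: V(1,0)=25.0000, V(1,1)=0.0000
Node (0,0) S=198.0000: V=(p*·0.0000+(1−p*)·25.0000)/1.02=3.4200; Δ=(0.0000−25.0000)/(213.8400−128.7000)=-0.2936; B=V−Δ·S=61.5595
Each (Δ,B) replicates both successor values, so the strategy is self-financing and V0 is arbitrage-free.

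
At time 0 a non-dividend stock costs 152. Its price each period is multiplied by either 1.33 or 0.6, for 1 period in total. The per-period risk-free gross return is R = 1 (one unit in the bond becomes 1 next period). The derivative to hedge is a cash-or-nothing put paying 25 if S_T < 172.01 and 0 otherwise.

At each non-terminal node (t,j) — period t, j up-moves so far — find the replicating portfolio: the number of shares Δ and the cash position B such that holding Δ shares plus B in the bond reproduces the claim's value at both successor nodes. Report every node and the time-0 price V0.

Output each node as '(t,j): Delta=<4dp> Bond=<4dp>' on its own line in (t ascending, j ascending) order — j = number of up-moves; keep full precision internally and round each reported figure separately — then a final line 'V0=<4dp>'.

Risk-neutral probability p* = (R−d)/(u−d) = (1−0.6)/(1.33−0.6) = 0.5479.
At expiry t=1: V(1,0)=25.0000, V(1,1)=0.0000
Node (0,0) S=152.0000: V=(p*·0.0000+(1−p*)·25.0000)/1=11.3014; Δ=(0.0000−25.0000)/(202.1600−91.2000)=-0.2253; B=V−Δ·S=45.5479
Check: Δ(0,0)·S0 + B(0,0) = 11.3014 = V0.

(0,0): Delta=-0.2253 Bond=45.5479
V0=11.3014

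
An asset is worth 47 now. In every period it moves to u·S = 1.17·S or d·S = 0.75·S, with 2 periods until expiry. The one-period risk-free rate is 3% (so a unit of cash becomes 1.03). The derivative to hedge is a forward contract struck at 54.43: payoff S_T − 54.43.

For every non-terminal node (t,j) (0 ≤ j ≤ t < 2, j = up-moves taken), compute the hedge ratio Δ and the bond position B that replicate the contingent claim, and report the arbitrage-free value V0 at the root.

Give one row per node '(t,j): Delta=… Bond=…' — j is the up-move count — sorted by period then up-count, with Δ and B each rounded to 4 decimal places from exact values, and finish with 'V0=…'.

(0,0): Delta=1.0000 Bond=-51.3055
(1,0): Delta=1.0000 Bond=-52.8447
(1,1): Delta=1.0000 Bond=-52.8447
V0=-4.3055

Under the risk-neutral measure, an up-move has probability p* = (R−d)/(u−d) = 0.6667 and values discount at R = 1.03.
Terminal values V(2,·): V(2,0)=-27.9925, V(2,1)=-13.1875, V(2,2)=9.9083
Node (1,0) S=35.2500: V=(p*·-13.1875+(1−p*)·-27.9925)/1.03=-17.5947; Δ=(-13.1875−-27.9925)/(41.2425−26.4375)=1.0000; B=V−Δ·S=-52.8447
Node (1,1) S=54.9900: V=(p*·9.9083+(1−p*)·-13.1875)/1.03=2.1453; Δ=(9.9083−-13.1875)/(64.3383−41.2425)=1.0000; B=V−Δ·S=-52.8447
Node (0,0) S=47.0000: V=(p*·2.1453+(1−p*)·-17.5947)/1.03=-4.3055; Δ=(2.1453−-17.5947)/(54.9900−35.2500)=1.0000; B=V−Δ·S=-51.3055
The time-0 hedge costs -4.3055, which is the no-arbitrage price.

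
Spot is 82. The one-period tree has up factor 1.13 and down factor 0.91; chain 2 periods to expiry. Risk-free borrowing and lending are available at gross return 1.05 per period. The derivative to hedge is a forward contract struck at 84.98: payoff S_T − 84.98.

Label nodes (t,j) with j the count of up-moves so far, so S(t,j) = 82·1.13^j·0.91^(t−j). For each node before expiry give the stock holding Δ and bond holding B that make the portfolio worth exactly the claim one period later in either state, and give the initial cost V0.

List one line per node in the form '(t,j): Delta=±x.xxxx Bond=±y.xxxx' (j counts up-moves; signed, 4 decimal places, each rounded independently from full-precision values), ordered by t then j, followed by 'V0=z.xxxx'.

(0,0): Delta=1.0000 Bond=-77.0794
(1,0): Delta=1.0000 Bond=-80.9333
(1,1): Delta=1.0000 Bond=-80.9333
V0=4.9206

Risk-neutral probability p* = (R−d)/(u−d) = (1.05−0.91)/(1.13−0.91) = 0.6364.
Terminal payoffs: V(2,0)=-17.0758, V(2,1)=-0.6594, V(2,2)=19.7258
(1,0): S=74.6200. Δ = (V_up−V_dn)/(S_up−S_dn) = (-0.6594−-17.0758)/(84.3206−67.9042) = 1.0000. V = [p*·-0.6594 + (1−p*)·-17.0758]/1.05 = -6.3133. B = V − Δ·S = -80.9333.
(1,1): S=92.6600. Δ = (V_up−V_dn)/(S_up−S_dn) = (19.7258−-0.6594)/(104.7058−84.3206) = 1.0000. V = [p*·19.7258 + (1−p*)·-0.6594]/1.05 = 11.7267. B = V − Δ·S = -80.9333.
(0,0): S=82.0000. Δ = (V_up−V_dn)/(S_up−S_dn) = (11.7267−-6.3133)/(92.6600−74.6200) = 1.0000. V = [p*·11.7267 + (1−p*)·-6.3133]/1.05 = 4.9206. B = V − Δ·S = -77.0794.
Each (Δ,B) replicates both successor values, so the strategy is self-financing and V0 is arbitrage-free.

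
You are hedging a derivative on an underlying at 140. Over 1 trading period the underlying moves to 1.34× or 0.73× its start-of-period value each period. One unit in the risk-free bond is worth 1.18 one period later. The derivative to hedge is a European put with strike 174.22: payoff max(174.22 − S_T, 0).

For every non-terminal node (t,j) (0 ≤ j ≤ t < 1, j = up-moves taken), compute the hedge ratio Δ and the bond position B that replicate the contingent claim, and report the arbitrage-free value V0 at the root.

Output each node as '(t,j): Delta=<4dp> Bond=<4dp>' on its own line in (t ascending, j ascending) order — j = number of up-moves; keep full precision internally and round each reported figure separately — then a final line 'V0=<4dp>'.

(0,0): Delta=-0.8433 Bond=134.0745
V0=16.0089

The replicating-portfolio and risk-neutral prices coincide; use p* = (1.18−0.73)/(1.34−0.73) = 0.7377 for the latter.
Terminal payoffs: V(1,0)=72.0200, V(1,1)=0.0000
  t=0,j=0: stock 140.0000 → up 187.6000 (V=0.0000), down 102.2000 (V=72.0200). Price 16.0089; hedge Δ=-0.8433, bond B=134.0745.
Each (Δ,B) replicates both successor values, so the strategy is self-financing and V0 is arbitrage-free.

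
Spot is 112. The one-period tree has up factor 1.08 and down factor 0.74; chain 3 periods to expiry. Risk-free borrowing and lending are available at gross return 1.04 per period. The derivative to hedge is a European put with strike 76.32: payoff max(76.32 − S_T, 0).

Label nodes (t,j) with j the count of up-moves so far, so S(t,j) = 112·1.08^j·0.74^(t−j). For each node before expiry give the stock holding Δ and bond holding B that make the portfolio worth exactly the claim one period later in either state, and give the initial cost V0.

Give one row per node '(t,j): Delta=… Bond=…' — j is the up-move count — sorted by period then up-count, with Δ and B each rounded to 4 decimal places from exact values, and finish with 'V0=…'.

(0,0): Delta=-0.0578 Bond=6.8500
(1,0): Delta=-0.3873 Bond=34.4279
(1,1): Delta=-0.0277 Bond=3.4835
(2,0): Delta=-1.0000 Bond=73.3846
(2,1): Delta=-0.3313 Bond=30.7944
(2,2): Delta=0.0000 Bond=0.0000
V0=0.3732

No-arbitrage ⇒ martingale measure with p* = (R−d)/(u−d) = 0.8824.
Terminal values V(3,·): V(3,0)=30.9349, V(3,1)=10.0823, V(3,2)=0.0000, V(3,3)=0.0000
(2,0): S=61.3312. Δ = (V_up−V_dn)/(S_up−S_dn) = (10.0823−30.9349)/(66.2377−45.3851) = -1.0000. V = [p*·10.0823 + (1−p*)·30.9349]/1.04 = 12.0534. B = V − Δ·S = 73.3846.
(2,1): S=89.5104. Δ = (V_up−V_dn)/(S_up−S_dn) = (0.0000−10.0823)/(96.6712−66.2377) = -0.3313. V = [p*·0.0000 + (1−p*)·10.0823]/1.04 = 1.1405. B = V − Δ·S = 30.7944.
(2,2): S=130.6368. Δ = (V_up−V_dn)/(S_up−S_dn) = (0.0000−0.0000)/(141.0877−96.6712) = 0.0000. V = [p*·0.0000 + (1−p*)·0.0000]/1.04 = 0.0000. B = V − Δ·S = 0.0000.
(1,0): S=82.8800. Δ = (V_up−V_dn)/(S_up−S_dn) = (1.1405−12.0534)/(89.5104−61.3312) = -0.3873. V = [p*·1.1405 + (1−p*)·12.0534]/1.04 = 2.3312. B = V − Δ·S = 34.4279.
(1,1): S=120.9600. Δ = (V_up−V_dn)/(S_up−S_dn) = (0.0000−1.1405)/(130.6368−89.5104) = -0.0277. V = [p*·0.0000 + (1−p*)·1.1405]/1.04 = 0.1290. B = V − Δ·S = 3.4835.
(0,0): S=112.0000. Δ = (V_up−V_dn)/(S_up−S_dn) = (0.1290−2.3312)/(120.9600−82.8800) = -0.0578. V = [p*·0.1290 + (1−p*)·2.3312]/1.04 = 0.3732. B = V − Δ·S = 6.8500.
Each (Δ,B) replicates both successor values, so the strategy is self-financing and V0 is arbitrage-free.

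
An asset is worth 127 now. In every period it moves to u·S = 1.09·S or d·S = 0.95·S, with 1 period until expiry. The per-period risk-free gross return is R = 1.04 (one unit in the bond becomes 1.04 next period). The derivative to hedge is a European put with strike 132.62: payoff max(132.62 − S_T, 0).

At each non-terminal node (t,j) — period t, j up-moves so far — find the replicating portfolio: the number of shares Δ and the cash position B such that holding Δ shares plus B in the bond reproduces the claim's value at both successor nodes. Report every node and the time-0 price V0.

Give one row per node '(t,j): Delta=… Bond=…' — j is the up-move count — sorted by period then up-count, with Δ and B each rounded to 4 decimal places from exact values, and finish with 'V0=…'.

(0,0): Delta=-0.6732 Bond=89.6106
V0=4.1106

No-arbitrage ⇒ martingale measure with p* = (R−d)/(u−d) = 0.6429.
Terminal values V(1,·): V(1,0)=11.9700, V(1,1)=0.0000
  t=0,j=0: stock 127.0000 → up 138.4300 (V=0.0000), down 120.6500 (V=11.9700). Price 4.1106; hedge Δ=-0.6732, bond B=89.6106.
The time-0 hedge costs 4.1106, which is the no-arbitrage price.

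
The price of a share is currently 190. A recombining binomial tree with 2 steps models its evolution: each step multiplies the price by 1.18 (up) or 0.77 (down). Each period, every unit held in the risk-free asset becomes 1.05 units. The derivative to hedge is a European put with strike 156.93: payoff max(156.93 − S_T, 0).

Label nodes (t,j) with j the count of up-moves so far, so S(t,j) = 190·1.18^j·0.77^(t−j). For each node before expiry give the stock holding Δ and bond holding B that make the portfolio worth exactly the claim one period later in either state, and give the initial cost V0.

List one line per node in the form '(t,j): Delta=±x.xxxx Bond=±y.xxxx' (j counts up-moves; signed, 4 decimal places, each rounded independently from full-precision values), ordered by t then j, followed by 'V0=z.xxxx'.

No-arbitrage ⇒ martingale measure with p* = (R−d)/(u−d) = 0.6829.
At expiry t=2: V(2,0)=44.2790, V(2,1)=0.0000, V(2,2)=0.0000
  t=1,j=0: stock 146.3000 → up 172.6340 (V=0.0000), down 112.6510 (V=44.2790). Price 13.3711; hedge Δ=-0.7382, bond B=121.3687.
  t=1,j=1: stock 224.2000 → up 264.5560 (V=0.0000), down 172.6340 (V=0.0000). Price 0.0000; hedge Δ=0.0000, bond B=0.0000.
  t=0,j=0: stock 190.0000 → up 224.2000 (V=0.0000), down 146.3000 (V=13.3711). Price 4.0377; hedge Δ=-0.1716, bond B=36.6502.
The time-0 hedge costs 4.0377, which is the no-arbitrage price.

(0,0): Delta=-0.1716 Bond=36.6502
(1,0): Delta=-0.7382 Bond=121.3687
(1,1): Delta=0.0000 Bond=0.0000
V0=4.0377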